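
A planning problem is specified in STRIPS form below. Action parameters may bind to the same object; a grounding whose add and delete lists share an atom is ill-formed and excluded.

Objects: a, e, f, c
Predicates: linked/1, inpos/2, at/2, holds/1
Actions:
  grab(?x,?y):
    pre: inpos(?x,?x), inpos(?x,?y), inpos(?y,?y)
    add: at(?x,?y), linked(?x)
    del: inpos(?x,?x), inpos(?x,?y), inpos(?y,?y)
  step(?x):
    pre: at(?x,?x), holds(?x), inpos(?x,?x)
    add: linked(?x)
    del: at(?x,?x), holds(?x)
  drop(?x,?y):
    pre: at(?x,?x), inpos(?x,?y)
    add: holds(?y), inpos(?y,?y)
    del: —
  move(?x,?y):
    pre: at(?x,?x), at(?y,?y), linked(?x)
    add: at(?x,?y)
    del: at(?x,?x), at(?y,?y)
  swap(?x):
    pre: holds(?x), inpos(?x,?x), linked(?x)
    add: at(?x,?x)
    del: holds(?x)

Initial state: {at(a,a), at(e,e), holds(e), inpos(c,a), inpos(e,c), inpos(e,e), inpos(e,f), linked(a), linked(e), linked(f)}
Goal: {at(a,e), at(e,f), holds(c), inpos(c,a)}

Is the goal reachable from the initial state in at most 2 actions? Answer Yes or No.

No

1. drop(e,f)  →  {at(a,a), at(e,e), holds(e), holds(f), inpos(c,a), inpos(e,c), inpos(e,e), inpos(e,f), inpos(f,f), linked(a), linked(e), linked(f)}
2. grab(e,f)  →  {at(a,a), at(e,e), at(e,f), holds(e), holds(f), inpos(c,a), inpos(e,c), linked(a), linked(e), linked(f)}
3. drop(e,c)  →  {at(a,a), at(e,e), at(e,f), holds(c), holds(e), holds(f), inpos(c,a), inpos(c,c), inpos(e,c), linked(a), linked(e), linked(f)}
4. move(a,e)  →  {at(a,e), at(e,f), holds(c), holds(e), holds(f), inpos(c,a), inpos(c,c), inpos(e,c), linked(a), linked(e), linked(f)}
optimal plan length = 4; 4 > 2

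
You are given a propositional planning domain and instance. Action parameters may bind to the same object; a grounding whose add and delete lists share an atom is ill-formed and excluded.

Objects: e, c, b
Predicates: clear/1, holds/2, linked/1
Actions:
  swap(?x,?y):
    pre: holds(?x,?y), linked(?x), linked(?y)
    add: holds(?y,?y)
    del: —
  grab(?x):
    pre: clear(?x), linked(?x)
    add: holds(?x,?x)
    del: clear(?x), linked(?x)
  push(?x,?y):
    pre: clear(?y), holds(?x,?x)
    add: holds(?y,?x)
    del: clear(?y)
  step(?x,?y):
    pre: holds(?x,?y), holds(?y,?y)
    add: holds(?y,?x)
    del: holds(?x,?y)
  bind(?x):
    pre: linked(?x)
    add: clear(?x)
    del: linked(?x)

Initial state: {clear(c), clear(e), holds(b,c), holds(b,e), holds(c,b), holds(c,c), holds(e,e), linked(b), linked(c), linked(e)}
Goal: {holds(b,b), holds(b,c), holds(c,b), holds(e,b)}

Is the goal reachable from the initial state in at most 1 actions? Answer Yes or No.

No

1. swap(c,b)  →  {clear(c), clear(e), holds(b,b), holds(b,c), holds(b,e), holds(c,b), holds(c,c), holds(e,e), linked(b), linked(c), linked(e)}
2. push(b,e)  →  {clear(c), holds(b,b), holds(b,c), holds(b,e), holds(c,b), holds(c,c), holds(e,b), holds(e,e), linked(b), linked(c), linked(e)}
optimal plan length = 2; 2 > 1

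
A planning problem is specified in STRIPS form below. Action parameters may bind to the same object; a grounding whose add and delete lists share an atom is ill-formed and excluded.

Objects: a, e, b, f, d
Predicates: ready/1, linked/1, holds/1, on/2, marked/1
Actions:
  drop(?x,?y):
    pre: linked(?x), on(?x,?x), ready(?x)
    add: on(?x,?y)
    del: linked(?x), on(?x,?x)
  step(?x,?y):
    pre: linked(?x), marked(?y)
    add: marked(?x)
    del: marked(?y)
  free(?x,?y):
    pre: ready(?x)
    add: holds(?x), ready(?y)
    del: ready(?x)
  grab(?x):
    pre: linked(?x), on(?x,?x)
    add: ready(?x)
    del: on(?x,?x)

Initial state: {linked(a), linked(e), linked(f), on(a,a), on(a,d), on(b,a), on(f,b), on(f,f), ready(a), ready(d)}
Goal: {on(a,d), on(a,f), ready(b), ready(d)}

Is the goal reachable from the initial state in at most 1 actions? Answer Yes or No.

No

1. drop(a,f)  →  {linked(e), linked(f), on(a,d), on(a,f), on(b,a), on(f,b), on(f,f), ready(a), ready(d)}
2. free(a,b)  →  {holds(a), linked(e), linked(f), on(a,d), on(a,f), on(b,a), on(f,b), on(f,f), ready(b), ready(d)}
optimal plan length = 2; 2 > 1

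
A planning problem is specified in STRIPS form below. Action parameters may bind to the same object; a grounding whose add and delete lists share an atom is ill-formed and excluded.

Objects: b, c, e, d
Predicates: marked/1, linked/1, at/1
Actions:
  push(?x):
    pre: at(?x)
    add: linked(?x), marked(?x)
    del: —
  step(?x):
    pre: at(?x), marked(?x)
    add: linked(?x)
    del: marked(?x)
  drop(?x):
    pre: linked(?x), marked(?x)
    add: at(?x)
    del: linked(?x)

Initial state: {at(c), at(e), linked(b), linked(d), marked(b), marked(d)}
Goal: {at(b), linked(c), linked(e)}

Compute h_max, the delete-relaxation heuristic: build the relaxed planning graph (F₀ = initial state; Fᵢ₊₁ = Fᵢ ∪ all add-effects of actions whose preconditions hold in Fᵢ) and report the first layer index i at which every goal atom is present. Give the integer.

1

F0 = init (6 atoms)
F1 = F0 ∪ {at(b), at(d), linked(c), linked(e), marked(c), marked(e)}  (12 atoms)
goal ⊆ F1  ⇒  h_max = 1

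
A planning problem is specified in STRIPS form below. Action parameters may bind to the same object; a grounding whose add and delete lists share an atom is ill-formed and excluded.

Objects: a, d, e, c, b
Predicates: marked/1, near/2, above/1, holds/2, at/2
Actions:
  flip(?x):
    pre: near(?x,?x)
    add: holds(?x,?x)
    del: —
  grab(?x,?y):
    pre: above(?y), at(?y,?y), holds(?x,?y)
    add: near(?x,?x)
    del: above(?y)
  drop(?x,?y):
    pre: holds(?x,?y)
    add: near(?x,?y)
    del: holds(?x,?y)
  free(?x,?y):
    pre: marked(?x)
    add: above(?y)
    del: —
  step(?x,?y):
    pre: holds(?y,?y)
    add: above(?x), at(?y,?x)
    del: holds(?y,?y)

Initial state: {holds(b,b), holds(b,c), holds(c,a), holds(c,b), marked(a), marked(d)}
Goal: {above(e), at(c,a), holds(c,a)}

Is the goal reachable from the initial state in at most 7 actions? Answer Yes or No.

Yes

1. free(a,e)  →  {above(e), holds(b,b), holds(b,c), holds(c,a), holds(c,b), marked(a), marked(d)}
2. step(b,b)  →  {above(b), above(e), at(b,b), holds(b,c), holds(c,a), holds(c,b), marked(a), marked(d)}
3. grab(c,b)  →  {above(e), at(b,b), holds(b,c), holds(c,a), holds(c,b), marked(a), marked(d), near(c,c)}
4. flip(c)  →  {above(e), at(b,b), holds(b,c), holds(c,a), holds(c,b), holds(c,c), marked(a), marked(d), near(c,c)}
5. step(a,c)  →  {above(a), above(e), at(b,b), at(c,a), holds(b,c), holds(c,a), holds(c,b), marked(a), marked(d), near(c,c)}
optimal plan length = 5; 5 ≤ 7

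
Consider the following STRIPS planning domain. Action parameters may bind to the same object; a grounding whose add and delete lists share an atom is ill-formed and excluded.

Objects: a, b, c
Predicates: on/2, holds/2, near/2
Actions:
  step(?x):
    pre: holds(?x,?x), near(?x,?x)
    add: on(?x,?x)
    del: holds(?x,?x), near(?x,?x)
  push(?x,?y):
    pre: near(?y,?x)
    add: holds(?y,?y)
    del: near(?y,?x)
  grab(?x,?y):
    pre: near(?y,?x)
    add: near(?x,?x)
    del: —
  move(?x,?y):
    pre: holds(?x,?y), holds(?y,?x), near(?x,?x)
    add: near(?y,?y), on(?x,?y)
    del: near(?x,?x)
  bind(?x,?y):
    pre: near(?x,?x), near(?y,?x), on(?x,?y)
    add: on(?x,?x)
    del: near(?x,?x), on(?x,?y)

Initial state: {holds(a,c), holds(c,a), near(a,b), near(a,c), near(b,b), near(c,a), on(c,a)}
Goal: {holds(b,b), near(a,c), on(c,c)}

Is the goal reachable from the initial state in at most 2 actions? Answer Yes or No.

No

1. push(b,b)  →  {holds(a,c), holds(b,b), holds(c,a), near(a,b), near(a,c), near(c,a), on(c,a)}
2. grab(c,a)  →  {holds(a,c), holds(b,b), holds(c,a), near(a,b), near(a,c), near(c,a), near(c,c), on(c,a)}
3. bind(c,a)  →  {holds(a,c), holds(b,b), holds(c,a), near(a,b), near(a,c), near(c,a), on(c,c)}
optimal plan length = 3; 3 > 2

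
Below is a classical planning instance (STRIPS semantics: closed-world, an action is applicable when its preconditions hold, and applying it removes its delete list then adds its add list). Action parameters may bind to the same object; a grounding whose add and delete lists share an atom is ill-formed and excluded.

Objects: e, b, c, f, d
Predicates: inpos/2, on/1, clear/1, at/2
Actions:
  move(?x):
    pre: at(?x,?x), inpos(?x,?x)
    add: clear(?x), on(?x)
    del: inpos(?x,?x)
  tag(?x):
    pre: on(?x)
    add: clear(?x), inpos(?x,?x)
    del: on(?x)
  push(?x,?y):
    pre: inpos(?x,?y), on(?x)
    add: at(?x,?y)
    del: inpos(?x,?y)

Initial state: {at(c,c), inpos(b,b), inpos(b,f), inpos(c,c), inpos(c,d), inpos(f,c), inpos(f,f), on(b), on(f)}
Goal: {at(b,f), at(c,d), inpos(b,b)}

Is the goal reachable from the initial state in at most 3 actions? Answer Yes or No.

1. move(c)  →  {at(c,c), clear(c), inpos(b,b), inpos(b,f), inpos(c,d), inpos(f,c), inpos(f,f), on(b), on(c), on(f)}
2. push(b,f)  →  {at(b,f), at(c,c), clear(c), inpos(b,b), inpos(c,d), inpos(f,c), inpos(f,f), on(b), on(c), on(f)}
3. push(c,d)  →  {at(b,f), at(c,c), at(c,d), clear(c), inpos(b,b), inpos(f,c), inpos(f,f), on(b), on(c), on(f)}
optimal plan length = 3; 3 ≤ 3

Yes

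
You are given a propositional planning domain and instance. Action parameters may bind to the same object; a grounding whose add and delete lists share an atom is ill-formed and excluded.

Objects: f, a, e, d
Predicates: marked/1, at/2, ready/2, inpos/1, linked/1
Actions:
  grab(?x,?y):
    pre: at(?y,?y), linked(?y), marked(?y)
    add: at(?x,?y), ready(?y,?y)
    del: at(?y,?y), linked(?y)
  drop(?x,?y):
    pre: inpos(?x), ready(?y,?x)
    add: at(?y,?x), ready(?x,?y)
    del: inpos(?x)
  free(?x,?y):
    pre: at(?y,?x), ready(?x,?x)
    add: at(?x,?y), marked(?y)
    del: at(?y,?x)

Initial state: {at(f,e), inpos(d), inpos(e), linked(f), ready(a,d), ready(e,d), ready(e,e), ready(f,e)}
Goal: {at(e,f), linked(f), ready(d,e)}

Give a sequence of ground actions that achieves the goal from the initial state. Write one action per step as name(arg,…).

drop(d,e); free(e,f)

1. drop(d,e)  →  {at(e,d), at(f,e), inpos(e), linked(f), ready(a,d), ready(d,e), ready(e,d), ready(e,e), ready(f,e)}
2. free(e,f)  →  {at(e,d), at(e,f), inpos(e), linked(f), marked(f), ready(a,d), ready(d,e), ready(e,d), ready(e,e), ready(f,e)}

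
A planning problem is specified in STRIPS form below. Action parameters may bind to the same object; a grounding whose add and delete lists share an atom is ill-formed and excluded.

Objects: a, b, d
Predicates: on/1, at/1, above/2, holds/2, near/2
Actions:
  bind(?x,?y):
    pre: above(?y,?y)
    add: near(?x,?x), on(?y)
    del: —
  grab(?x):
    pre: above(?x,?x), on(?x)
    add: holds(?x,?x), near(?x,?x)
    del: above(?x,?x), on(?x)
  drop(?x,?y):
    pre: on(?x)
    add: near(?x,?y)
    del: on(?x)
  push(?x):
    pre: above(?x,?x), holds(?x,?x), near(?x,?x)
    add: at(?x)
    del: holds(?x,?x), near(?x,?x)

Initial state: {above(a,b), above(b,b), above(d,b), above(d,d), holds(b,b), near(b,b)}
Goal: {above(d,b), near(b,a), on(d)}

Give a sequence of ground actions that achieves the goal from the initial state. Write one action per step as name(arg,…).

1. bind(a,b)  →  {above(a,b), above(b,b), above(d,b), above(d,d), holds(b,b), near(a,a), near(b,b), on(b)}
2. bind(a,d)  →  {above(a,b), above(b,b), above(d,b), above(d,d), holds(b,b), near(a,a), near(b,b), on(b), on(d)}
3. drop(b,a)  →  {above(a,b), above(b,b), above(d,b), above(d,d), holds(b,b), near(a,a), near(b,a), near(b,b), on(d)}

bind(a,b); bind(a,d); drop(b,a)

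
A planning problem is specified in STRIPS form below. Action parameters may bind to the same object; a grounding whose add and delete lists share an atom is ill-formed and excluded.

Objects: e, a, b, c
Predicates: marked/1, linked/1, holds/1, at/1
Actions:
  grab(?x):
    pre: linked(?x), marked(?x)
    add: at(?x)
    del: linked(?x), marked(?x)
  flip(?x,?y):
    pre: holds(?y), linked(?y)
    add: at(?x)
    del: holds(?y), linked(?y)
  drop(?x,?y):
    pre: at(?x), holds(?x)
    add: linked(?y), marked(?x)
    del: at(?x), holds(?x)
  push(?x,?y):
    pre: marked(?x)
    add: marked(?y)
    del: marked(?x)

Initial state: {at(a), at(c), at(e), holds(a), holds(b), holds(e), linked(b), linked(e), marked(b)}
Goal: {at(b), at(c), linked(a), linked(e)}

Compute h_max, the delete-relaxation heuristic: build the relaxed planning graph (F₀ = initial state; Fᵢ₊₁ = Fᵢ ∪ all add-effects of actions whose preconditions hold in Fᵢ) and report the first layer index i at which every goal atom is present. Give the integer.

F0 = init (9 atoms)
F1 = F0 ∪ {at(b), linked(a), linked(c), marked(a), marked(c), marked(e)}  (15 atoms)
goal ⊆ F1  ⇒  h_max = 1

1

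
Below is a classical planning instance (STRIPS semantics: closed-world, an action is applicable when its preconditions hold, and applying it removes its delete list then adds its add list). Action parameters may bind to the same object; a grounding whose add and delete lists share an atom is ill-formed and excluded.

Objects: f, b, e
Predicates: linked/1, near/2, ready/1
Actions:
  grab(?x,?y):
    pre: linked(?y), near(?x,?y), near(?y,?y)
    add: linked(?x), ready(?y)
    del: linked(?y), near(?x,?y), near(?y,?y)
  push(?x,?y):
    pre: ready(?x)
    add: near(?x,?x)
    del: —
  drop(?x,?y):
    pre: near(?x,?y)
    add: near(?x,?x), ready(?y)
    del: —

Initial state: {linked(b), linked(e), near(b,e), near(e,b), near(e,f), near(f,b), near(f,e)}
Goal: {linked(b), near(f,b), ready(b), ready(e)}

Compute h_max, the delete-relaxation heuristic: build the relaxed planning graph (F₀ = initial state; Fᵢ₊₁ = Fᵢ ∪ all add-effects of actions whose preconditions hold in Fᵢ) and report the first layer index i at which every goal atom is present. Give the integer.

1

F0 = init (7 atoms)
F1 = F0 ∪ {near(b,b), near(e,e), near(f,f), ready(b), ready(e), ready(f)}  (13 atoms)
goal ⊆ F1  ⇒  h_max = 1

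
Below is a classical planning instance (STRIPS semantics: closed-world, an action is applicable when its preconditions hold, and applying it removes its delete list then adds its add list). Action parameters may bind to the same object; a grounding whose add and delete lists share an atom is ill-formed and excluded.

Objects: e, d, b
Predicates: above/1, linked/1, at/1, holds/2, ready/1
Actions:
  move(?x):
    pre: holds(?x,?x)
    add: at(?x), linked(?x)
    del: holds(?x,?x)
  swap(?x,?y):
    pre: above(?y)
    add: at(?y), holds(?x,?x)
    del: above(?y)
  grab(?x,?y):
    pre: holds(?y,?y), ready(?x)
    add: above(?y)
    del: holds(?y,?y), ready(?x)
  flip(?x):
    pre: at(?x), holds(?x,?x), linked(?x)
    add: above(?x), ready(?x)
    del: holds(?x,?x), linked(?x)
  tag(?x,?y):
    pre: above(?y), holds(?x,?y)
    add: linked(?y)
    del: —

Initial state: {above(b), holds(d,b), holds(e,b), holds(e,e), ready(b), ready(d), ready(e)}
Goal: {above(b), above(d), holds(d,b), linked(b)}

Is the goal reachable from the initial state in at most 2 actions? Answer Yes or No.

1. grab(e,e)  →  {above(b), above(e), holds(d,b), holds(e,b), ready(b), ready(d)}
2. swap(d,e)  →  {above(b), at(e), holds(d,b), holds(d,d), holds(e,b), ready(b), ready(d)}
3. grab(d,d)  →  {above(b), above(d), at(e), holds(d,b), holds(e,b), ready(b)}
4. tag(e,b)  →  {above(b), above(d), at(e), holds(d,b), holds(e,b), linked(b), ready(b)}
optimal plan length = 4; 4 > 2

No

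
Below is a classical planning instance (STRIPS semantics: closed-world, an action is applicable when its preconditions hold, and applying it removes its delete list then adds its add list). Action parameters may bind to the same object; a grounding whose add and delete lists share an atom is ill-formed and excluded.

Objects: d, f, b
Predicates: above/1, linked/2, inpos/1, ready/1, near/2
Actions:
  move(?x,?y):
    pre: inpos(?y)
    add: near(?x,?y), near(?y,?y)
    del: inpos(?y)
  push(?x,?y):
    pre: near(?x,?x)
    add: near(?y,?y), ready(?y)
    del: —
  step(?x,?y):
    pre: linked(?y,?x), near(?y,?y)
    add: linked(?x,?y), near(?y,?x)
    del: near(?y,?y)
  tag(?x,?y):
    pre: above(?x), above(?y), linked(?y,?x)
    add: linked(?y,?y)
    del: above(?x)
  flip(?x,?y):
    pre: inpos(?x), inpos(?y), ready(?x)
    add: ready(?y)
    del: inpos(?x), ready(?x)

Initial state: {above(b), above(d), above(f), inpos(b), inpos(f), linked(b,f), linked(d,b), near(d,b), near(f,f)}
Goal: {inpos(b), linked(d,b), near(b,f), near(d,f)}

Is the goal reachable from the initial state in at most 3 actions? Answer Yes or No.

Yes

1. move(d,f)  →  {above(b), above(d), above(f), inpos(b), linked(b,f), linked(d,b), near(d,b), near(d,f), near(f,f)}
2. push(f,b)  →  {above(b), above(d), above(f), inpos(b), linked(b,f), linked(d,b), near(b,b), near(d,b), near(d,f), near(f,f), ready(b)}
3. step(f,b)  →  {above(b), above(d), above(f), inpos(b), linked(b,f), linked(d,b), linked(f,b), near(b,f), near(d,b), near(d,f), near(f,f), ready(b)}
optimal plan length = 3; 3 ≤ 3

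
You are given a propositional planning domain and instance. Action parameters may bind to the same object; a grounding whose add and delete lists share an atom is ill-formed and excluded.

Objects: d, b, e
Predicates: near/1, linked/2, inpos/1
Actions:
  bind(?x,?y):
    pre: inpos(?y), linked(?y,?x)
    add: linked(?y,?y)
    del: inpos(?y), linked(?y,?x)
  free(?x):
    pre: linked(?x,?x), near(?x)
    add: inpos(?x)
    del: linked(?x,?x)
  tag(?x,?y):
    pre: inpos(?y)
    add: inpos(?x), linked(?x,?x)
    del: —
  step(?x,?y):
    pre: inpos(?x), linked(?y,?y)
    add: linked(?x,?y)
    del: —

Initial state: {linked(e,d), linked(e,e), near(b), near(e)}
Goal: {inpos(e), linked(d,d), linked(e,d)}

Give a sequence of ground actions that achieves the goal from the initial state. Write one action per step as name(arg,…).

1. free(e)  →  {inpos(e), linked(e,d), near(b), near(e)}
2. tag(d,e)  →  {inpos(d), inpos(e), linked(d,d), linked(e,d), near(b), near(e)}

free(e); tag(d,e)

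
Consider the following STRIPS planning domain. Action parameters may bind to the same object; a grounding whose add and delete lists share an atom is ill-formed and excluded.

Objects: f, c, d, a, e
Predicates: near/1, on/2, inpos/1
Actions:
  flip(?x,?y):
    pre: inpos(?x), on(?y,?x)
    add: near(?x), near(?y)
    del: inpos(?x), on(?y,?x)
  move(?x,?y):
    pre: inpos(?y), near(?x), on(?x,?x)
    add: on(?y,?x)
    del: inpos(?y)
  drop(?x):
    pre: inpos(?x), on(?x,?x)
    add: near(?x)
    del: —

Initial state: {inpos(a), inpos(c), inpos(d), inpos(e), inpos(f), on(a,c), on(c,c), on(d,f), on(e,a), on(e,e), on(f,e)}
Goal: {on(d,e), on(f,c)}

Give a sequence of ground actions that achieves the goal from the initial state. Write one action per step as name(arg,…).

flip(c,a); flip(a,e); move(c,f); move(e,d)

1. flip(c,a)  →  {inpos(a), inpos(d), inpos(e), inpos(f), near(a), near(c), on(c,c), on(d,f), on(e,a), on(e,e), on(f,e)}
2. flip(a,e)  →  {inpos(d), inpos(e), inpos(f), near(a), near(c), near(e), on(c,c), on(d,f), on(e,e), on(f,e)}
3. move(c,f)  →  {inpos(d), inpos(e), near(a), near(c), near(e), on(c,c), on(d,f), on(e,e), on(f,c), on(f,e)}
4. move(e,d)  →  {inpos(e), near(a), near(c), near(e), on(c,c), on(d,e), on(d,f), on(e,e), on(f,c), on(f,e)}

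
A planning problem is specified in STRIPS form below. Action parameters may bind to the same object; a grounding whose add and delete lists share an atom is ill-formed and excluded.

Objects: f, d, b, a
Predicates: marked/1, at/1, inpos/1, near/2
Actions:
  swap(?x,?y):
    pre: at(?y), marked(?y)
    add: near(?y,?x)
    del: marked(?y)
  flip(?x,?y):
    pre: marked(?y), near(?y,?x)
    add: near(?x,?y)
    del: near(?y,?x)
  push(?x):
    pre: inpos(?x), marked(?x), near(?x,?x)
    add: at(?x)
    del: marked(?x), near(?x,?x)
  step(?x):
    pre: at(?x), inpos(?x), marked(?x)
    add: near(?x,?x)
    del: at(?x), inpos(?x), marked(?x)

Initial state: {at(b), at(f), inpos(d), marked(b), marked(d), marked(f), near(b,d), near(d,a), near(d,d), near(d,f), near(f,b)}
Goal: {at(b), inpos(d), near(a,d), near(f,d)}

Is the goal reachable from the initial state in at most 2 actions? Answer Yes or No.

Yes

1. swap(d,f)  →  {at(b), at(f), inpos(d), marked(b), marked(d), near(b,d), near(d,a), near(d,d), near(d,f), near(f,b), near(f,d)}
2. flip(a,d)  →  {at(b), at(f), inpos(d), marked(b), marked(d), near(a,d), near(b,d), near(d,d), near(d,f), near(f,b), near(f,d)}
optimal plan length = 2; 2 ≤ 2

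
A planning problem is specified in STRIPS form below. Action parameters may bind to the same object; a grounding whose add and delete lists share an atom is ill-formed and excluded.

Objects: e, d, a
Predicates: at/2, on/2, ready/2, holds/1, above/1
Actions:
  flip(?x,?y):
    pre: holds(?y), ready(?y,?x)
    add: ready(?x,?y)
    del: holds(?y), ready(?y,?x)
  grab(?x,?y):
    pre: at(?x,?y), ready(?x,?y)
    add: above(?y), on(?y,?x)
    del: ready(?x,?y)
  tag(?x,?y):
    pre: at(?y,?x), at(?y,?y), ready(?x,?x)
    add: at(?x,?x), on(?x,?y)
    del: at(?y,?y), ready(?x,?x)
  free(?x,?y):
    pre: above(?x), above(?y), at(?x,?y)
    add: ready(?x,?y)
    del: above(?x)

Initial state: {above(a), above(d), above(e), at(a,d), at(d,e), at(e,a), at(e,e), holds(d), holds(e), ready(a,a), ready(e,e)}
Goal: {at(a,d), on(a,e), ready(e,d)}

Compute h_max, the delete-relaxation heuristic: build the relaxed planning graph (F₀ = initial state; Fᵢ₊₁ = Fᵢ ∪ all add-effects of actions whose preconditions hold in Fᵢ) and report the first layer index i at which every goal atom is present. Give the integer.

F0 = init (11 atoms)
F1 = F0 ∪ {at(a,a), on(a,e), on(e,e), ready(a,d), ready(d,e), ready(e,a)}  (17 atoms)
F2 = F1 ∪ {on(a,a), on(d,a), on(e,d), ready(a,e), ready(e,d)}  (22 atoms)
goal ⊆ F2  ⇒  h_max = 2

2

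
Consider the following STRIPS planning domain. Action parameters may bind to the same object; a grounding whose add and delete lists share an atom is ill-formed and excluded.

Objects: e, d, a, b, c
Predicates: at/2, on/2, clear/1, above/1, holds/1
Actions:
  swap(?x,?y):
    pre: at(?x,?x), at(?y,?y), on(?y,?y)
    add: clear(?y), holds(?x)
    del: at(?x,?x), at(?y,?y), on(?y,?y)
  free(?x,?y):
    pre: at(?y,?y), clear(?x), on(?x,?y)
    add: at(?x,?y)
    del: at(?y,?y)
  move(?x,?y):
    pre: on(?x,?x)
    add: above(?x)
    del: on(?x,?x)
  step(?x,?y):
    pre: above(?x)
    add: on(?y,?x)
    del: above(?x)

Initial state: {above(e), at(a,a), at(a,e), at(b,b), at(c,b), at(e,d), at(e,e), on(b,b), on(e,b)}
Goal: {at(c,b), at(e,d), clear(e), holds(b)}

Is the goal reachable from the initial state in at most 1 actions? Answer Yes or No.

No

1. step(e,e)  →  {at(a,a), at(a,e), at(b,b), at(c,b), at(e,d), at(e,e), on(b,b), on(e,b), on(e,e)}
2. swap(b,e)  →  {at(a,a), at(a,e), at(c,b), at(e,d), clear(e), holds(b), on(b,b), on(e,b)}
optimal plan length = 2; 2 > 1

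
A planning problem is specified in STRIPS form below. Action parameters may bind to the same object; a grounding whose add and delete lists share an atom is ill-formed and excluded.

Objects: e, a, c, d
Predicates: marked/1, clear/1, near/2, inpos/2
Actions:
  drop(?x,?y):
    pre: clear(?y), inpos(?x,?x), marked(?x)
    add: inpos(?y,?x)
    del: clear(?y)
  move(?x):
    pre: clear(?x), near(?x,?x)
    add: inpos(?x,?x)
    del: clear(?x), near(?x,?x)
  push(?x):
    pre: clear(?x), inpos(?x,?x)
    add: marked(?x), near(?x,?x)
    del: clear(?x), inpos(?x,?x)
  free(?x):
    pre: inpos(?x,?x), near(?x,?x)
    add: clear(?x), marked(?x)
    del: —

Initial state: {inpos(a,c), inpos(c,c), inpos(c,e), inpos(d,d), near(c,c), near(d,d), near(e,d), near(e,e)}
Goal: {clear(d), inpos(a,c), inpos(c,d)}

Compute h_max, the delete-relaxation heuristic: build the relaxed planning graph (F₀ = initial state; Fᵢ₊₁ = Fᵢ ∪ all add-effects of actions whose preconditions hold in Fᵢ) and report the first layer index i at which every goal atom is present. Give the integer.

F0 = init (8 atoms)
F1 = F0 ∪ {clear(c), clear(d), marked(c), marked(d)}  (12 atoms)
F2 = F1 ∪ {inpos(c,d), inpos(d,c)}  (14 atoms)
goal ⊆ F2  ⇒  h_max = 2

2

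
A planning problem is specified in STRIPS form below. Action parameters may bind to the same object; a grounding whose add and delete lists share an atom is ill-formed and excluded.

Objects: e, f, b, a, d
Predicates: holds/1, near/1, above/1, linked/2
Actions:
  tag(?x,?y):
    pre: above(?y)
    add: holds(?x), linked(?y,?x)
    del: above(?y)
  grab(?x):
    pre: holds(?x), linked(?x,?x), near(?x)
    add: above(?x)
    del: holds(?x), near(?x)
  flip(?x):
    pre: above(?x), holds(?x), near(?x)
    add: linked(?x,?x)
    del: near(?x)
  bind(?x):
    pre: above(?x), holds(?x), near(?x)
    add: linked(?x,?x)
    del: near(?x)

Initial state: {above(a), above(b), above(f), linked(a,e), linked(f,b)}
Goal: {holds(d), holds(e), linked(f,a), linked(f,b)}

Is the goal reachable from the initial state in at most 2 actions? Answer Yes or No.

1. tag(e,b)  →  {above(a), above(f), holds(e), linked(a,e), linked(b,e), linked(f,b)}
2. tag(a,f)  →  {above(a), holds(a), holds(e), linked(a,e), linked(b,e), linked(f,a), linked(f,b)}
3. tag(d,a)  →  {holds(a), holds(d), holds(e), linked(a,d), linked(a,e), linked(b,e), linked(f,a), linked(f,b)}
optimal plan length = 3; 3 > 2

No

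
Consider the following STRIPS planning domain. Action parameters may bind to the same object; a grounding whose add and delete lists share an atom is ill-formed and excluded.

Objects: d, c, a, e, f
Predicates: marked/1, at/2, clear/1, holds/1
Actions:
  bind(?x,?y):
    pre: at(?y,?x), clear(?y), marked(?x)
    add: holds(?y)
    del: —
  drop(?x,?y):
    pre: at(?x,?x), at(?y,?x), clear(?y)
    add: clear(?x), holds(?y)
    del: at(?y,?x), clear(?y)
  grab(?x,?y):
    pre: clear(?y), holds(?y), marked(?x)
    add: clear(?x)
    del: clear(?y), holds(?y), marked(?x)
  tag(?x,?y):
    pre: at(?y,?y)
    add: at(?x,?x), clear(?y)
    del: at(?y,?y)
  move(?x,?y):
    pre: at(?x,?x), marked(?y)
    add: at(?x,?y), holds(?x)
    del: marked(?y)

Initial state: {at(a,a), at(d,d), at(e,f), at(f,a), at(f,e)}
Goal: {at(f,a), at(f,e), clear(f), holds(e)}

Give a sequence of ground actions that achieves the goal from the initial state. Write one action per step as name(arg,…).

tag(e,d); tag(f,e); drop(f,e)

1. tag(e,d)  →  {at(a,a), at(e,e), at(e,f), at(f,a), at(f,e), clear(d)}
2. tag(f,e)  →  {at(a,a), at(e,f), at(f,a), at(f,e), at(f,f), clear(d), clear(e)}
3. drop(f,e)  →  {at(a,a), at(f,a), at(f,e), at(f,f), clear(d), clear(f), holds(e)}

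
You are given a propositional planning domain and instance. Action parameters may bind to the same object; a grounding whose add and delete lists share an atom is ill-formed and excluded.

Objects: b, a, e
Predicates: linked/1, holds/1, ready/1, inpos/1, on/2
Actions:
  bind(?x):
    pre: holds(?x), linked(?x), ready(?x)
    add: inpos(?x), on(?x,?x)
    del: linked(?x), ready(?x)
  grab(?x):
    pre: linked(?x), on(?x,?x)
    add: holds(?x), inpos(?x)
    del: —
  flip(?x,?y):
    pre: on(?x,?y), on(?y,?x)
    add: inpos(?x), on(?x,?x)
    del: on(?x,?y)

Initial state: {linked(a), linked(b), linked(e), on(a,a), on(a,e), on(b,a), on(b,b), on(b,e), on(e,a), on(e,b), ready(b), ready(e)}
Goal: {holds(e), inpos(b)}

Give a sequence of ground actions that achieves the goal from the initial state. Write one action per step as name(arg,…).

grab(b); flip(e,b); grab(e)

1. grab(b)  →  {holds(b), inpos(b), linked(a), linked(b), linked(e), on(a,a), on(a,e), on(b,a), on(b,b), on(b,e), on(e,a), on(e,b), ready(b), ready(e)}
2. flip(e,b)  →  {holds(b), inpos(b), inpos(e), linked(a), linked(b), linked(e), on(a,a), on(a,e), on(b,a), on(b,b), on(b,e), on(e,a), on(e,e), ready(b), ready(e)}
3. grab(e)  →  {holds(b), holds(e), inpos(b), inpos(e), linked(a), linked(b), linked(e), on(a,a), on(a,e), on(b,a), on(b,b), on(b,e), on(e,a), on(e,e), ready(b), ready(e)}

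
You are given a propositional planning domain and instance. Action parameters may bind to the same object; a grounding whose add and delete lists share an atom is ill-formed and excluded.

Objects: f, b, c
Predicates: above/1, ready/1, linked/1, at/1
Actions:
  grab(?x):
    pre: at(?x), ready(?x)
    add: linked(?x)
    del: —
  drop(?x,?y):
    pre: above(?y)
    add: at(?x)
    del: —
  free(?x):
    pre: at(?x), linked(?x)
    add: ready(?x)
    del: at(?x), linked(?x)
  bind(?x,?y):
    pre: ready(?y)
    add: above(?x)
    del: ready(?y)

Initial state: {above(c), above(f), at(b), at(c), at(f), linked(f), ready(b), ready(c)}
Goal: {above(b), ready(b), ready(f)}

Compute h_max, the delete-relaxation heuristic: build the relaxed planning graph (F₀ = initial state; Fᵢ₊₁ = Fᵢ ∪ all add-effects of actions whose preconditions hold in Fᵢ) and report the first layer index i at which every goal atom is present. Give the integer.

F0 = init (8 atoms)
F1 = F0 ∪ {above(b), linked(b), linked(c), ready(f)}  (12 atoms)
goal ⊆ F1  ⇒  h_max = 1

1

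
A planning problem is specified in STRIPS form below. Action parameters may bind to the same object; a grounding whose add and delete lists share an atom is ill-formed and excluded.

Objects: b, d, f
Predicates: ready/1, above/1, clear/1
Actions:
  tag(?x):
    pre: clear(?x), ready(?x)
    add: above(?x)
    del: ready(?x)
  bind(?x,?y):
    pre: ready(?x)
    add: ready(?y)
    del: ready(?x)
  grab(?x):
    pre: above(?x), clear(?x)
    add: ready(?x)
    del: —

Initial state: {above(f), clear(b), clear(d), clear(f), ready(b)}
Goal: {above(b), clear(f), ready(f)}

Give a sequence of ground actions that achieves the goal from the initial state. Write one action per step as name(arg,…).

1. tag(b)  →  {above(b), above(f), clear(b), clear(d), clear(f)}
2. grab(f)  →  {above(b), above(f), clear(b), clear(d), clear(f), ready(f)}

tag(b); grab(f)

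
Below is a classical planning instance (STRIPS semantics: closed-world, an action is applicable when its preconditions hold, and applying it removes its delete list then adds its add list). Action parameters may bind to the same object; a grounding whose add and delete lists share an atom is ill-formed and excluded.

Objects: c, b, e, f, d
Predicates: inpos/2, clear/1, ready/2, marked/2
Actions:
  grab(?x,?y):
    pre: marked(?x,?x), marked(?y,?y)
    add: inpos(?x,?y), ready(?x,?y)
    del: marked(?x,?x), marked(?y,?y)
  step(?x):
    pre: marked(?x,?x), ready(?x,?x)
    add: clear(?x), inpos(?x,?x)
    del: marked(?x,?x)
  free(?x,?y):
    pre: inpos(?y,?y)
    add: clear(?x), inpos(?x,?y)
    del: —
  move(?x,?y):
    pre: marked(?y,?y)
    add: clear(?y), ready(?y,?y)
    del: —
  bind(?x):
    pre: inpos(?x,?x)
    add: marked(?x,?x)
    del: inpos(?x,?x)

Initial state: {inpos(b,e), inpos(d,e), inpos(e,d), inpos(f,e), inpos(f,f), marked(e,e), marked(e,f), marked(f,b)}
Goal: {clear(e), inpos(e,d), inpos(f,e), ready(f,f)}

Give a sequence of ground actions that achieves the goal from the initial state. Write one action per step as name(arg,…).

1. free(e,f)  →  {clear(e), inpos(b,e), inpos(d,e), inpos(e,d), inpos(e,f), inpos(f,e), inpos(f,f), marked(e,e), marked(e,f), marked(f,b)}
2. bind(f)  →  {clear(e), inpos(b,e), inpos(d,e), inpos(e,d), inpos(e,f), inpos(f,e), marked(e,e), marked(e,f), marked(f,b), marked(f,f)}
3. grab(f,f)  →  {clear(e), inpos(b,e), inpos(d,e), inpos(e,d), inpos(e,f), inpos(f,e), inpos(f,f), marked(e,e), marked(e,f), marked(f,b), ready(f,f)}

free(e,f); bind(f); grab(f,f)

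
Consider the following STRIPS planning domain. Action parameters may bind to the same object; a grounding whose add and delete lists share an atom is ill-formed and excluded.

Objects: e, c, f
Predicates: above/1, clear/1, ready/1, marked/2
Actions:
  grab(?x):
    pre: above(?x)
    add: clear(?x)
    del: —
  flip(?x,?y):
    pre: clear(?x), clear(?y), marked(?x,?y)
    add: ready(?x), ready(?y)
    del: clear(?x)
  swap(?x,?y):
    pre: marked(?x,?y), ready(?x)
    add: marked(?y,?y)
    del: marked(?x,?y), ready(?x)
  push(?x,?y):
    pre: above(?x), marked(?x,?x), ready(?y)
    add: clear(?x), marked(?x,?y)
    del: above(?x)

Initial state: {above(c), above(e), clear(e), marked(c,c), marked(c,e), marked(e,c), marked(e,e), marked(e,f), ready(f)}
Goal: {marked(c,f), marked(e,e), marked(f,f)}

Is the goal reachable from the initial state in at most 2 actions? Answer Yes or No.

1. flip(e,e)  →  {above(c), above(e), marked(c,c), marked(c,e), marked(e,c), marked(e,e), marked(e,f), ready(e), ready(f)}
2. swap(e,f)  →  {above(c), above(e), marked(c,c), marked(c,e), marked(e,c), marked(e,e), marked(f,f), ready(f)}
3. push(c,f)  →  {above(e), clear(c), marked(c,c), marked(c,e), marked(c,f), marked(e,c), marked(e,e), marked(f,f), ready(f)}
optimal plan length = 3; 3 > 2

No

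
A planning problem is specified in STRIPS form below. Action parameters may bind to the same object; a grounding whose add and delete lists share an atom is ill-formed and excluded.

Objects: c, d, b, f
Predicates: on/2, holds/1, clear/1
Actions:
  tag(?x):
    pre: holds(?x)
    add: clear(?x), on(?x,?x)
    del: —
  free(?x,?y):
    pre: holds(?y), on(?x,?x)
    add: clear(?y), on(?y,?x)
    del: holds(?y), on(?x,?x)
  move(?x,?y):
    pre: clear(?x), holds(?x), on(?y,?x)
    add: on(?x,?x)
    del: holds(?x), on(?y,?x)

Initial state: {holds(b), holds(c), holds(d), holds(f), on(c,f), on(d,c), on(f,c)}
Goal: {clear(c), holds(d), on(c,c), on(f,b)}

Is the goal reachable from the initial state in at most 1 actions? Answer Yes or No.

1. tag(c)  →  {clear(c), holds(b), holds(c), holds(d), holds(f), on(c,c), on(c,f), on(d,c), on(f,c)}
2. tag(b)  →  {clear(b), clear(c), holds(b), holds(c), holds(d), holds(f), on(b,b), on(c,c), on(c,f), on(d,c), on(f,c)}
3. free(b,f)  →  {clear(b), clear(c), clear(f), holds(b), holds(c), holds(d), on(c,c), on(c,f), on(d,c), on(f,b), on(f,c)}
optimal plan length = 3; 3 > 1

No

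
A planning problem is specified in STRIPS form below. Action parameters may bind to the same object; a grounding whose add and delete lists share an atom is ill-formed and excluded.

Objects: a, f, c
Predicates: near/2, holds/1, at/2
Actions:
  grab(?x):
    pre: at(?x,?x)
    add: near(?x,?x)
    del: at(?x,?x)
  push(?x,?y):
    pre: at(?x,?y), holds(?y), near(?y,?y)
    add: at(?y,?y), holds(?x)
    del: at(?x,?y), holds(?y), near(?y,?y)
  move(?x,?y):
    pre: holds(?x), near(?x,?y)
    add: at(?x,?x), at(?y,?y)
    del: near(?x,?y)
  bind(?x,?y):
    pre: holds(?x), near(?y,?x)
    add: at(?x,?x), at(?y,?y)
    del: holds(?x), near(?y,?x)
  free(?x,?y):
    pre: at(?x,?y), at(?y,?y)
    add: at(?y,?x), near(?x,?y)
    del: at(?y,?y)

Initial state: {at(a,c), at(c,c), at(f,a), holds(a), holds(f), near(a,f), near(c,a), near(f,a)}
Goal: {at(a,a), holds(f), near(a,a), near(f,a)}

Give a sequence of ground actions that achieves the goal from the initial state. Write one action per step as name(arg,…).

1. move(a,f)  →  {at(a,a), at(a,c), at(c,c), at(f,a), at(f,f), holds(a), holds(f), near(c,a), near(f,a)}
2. grab(a)  →  {at(a,c), at(c,c), at(f,a), at(f,f), holds(a), holds(f), near(a,a), near(c,a), near(f,a)}
3. bind(a,c)  →  {at(a,a), at(a,c), at(c,c), at(f,a), at(f,f), holds(f), near(a,a), near(f,a)}

move(a,f); grab(a); bind(a,c)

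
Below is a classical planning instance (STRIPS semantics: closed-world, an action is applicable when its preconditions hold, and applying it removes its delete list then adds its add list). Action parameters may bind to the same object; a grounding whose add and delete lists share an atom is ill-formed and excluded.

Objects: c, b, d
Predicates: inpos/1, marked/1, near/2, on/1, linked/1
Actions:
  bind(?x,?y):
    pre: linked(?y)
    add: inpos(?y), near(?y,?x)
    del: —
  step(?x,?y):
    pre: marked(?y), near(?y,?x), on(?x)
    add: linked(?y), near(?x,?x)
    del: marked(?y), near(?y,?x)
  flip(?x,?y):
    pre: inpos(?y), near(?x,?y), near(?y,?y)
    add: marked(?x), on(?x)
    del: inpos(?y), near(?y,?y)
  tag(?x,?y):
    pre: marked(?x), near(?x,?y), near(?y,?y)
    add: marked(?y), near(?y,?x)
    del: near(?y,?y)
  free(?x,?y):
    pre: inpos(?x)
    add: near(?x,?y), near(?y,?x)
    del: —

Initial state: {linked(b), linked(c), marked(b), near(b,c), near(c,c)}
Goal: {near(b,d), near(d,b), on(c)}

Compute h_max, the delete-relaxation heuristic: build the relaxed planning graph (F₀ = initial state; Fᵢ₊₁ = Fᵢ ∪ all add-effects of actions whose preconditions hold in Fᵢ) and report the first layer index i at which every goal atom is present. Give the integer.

F0 = init (5 atoms)
F1 = F0 ∪ {inpos(b), inpos(c), marked(c), near(b,b), near(b,d), near(c,b), near(c,d)}  (12 atoms)
F2 = F1 ∪ {near(d,b), near(d,c), on(b), on(c)}  (16 atoms)
goal ⊆ F2  ⇒  h_max = 2

2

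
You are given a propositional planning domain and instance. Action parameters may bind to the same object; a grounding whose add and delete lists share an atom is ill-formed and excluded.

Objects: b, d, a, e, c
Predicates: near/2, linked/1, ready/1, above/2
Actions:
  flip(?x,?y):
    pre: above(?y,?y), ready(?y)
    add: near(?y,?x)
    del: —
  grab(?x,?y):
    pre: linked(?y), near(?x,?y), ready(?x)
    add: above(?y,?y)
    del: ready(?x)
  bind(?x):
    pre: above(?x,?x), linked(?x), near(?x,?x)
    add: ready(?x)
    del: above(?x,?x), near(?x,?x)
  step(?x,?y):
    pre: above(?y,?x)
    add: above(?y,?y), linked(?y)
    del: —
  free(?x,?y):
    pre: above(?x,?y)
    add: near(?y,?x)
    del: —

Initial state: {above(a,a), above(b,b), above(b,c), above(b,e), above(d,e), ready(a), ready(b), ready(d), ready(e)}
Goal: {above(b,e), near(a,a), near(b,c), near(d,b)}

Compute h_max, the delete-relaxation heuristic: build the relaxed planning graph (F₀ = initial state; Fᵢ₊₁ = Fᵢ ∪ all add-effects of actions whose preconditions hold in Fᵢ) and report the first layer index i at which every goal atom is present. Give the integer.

2

F0 = init (9 atoms)
F1 = F0 ∪ {above(d,d), linked(a), linked(b), linked(d), near(a,a), near(a,b), near(a,c), near(a,d), near(a,e), near(b,a), near(b,b), near(b,c), near(b,d), near(b,e), near(c,b), near(e,b), near(e,d)}  (26 atoms)
F2 = F1 ∪ {near(d,a), near(d,b), near(d,c), near(d,d), near(d,e)}  (31 atoms)
goal ⊆ F2  ⇒  h_max = 2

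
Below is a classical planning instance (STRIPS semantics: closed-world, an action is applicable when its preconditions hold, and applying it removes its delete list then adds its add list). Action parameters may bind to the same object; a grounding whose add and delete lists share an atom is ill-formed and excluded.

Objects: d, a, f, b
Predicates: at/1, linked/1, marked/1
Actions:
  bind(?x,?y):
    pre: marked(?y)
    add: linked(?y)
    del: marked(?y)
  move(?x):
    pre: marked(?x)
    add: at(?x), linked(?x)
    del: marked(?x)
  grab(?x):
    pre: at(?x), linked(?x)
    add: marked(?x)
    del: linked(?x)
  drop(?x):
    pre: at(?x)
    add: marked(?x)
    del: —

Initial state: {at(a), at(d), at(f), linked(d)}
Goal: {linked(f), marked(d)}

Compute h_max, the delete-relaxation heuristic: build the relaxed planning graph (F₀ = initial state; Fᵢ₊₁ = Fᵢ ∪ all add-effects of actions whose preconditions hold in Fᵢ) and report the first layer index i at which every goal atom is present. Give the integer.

F0 = init (4 atoms)
F1 = F0 ∪ {marked(a), marked(d), marked(f)}  (7 atoms)
F2 = F1 ∪ {linked(a), linked(f)}  (9 atoms)
goal ⊆ F2  ⇒  h_max = 2

2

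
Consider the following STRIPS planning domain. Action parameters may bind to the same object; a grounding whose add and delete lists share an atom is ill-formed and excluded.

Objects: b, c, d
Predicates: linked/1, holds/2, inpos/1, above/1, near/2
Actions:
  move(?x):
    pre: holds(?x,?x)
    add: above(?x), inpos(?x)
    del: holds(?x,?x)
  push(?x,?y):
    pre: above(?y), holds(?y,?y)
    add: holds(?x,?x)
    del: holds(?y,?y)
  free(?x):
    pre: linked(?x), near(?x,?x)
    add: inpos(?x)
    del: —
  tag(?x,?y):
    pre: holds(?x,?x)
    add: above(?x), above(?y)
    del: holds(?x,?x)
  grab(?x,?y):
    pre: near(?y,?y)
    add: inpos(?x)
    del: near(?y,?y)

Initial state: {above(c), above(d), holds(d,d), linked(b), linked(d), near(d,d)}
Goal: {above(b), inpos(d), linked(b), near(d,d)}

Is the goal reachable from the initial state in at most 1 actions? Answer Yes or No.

No

1. free(d)  →  {above(c), above(d), holds(d,d), inpos(d), linked(b), linked(d), near(d,d)}
2. tag(d,b)  →  {above(b), above(c), above(d), inpos(d), linked(b), linked(d), near(d,d)}
optimal plan length = 2; 2 > 1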